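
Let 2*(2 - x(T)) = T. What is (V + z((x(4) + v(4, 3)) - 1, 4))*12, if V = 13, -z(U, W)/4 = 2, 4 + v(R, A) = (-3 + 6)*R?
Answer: 60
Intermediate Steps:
v(R, A) = -4 + 3*R (v(R, A) = -4 + (-3 + 6)*R = -4 + 3*R)
x(T) = 2 - T/2
z(U, W) = -8 (z(U, W) = -4*2 = -8)
(V + z((x(4) + v(4, 3)) - 1, 4))*12 = (13 - 8)*12 = 5*12 = 60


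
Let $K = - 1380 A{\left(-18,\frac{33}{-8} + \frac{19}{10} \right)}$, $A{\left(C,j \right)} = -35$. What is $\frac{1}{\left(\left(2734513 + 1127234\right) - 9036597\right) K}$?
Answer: $- \frac{1}{249945255000} \approx -4.0009 \cdot 10^{-12}$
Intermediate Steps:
$K = 48300$ ($K = \left(-1380\right) \left(-35\right) = 48300$)
$\frac{1}{\left(\left(2734513 + 1127234\right) - 9036597\right) K} = \frac{1}{\left(\left(2734513 + 1127234\right) - 9036597\right) 48300} = \frac{1}{3861747 - 9036597} \cdot \frac{1}{48300} = \frac{1}{-5174850} \cdot \frac{1}{48300} = \left(- \frac{1}{5174850}\right) \frac{1}{48300} = - \frac{1}{249945255000}$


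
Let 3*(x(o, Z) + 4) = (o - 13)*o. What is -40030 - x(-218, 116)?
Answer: -56812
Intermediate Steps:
x(o, Z) = -4 + o*(-13 + o)/3 (x(o, Z) = -4 + ((o - 13)*o)/3 = -4 + ((-13 + o)*o)/3 = -4 + (o*(-13 + o))/3 = -4 + o*(-13 + o)/3)
-40030 - x(-218, 116) = -40030 - (-4 - 13/3*(-218) + (⅓)*(-218)²) = -40030 - (-4 + 2834/3 + (⅓)*47524) = -40030 - (-4 + 2834/3 + 47524/3) = -40030 - 1*16782 = -40030 - 16782 = -56812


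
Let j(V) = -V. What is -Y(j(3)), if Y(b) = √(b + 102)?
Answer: -3*√11 ≈ -9.9499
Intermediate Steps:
Y(b) = √(102 + b)
-Y(j(3)) = -√(102 - 1*3) = -√(102 - 3) = -√99 = -3*√11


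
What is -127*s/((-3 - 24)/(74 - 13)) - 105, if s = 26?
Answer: 198587/27 ≈ 7355.1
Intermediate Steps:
-127*s/((-3 - 24)/(74 - 13)) - 105 = -3302/((-3 - 24)/(74 - 13)) - 105 = -3302/((-27/61)) - 105 = -3302/((-27*1/61)) - 105 = -3302/(-27/61) - 105 = -3302*(-61)/27 - 105 = -127*(-1586/27) - 105 = 201422/27 - 105 = 198587/27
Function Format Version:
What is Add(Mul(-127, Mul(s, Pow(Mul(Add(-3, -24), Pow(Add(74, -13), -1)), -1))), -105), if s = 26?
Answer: Rational(198587, 27) ≈ 7355.1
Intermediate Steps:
Add(Mul(-127, Mul(s, Pow(Mul(Add(-3, -24), Pow(Add(74, -13), -1)), -1))), -105) = Add(Mul(-127, Mul(26, Pow(Mul(Add(-3, -24), Pow(Add(74, -13), -1)), -1))), -105) = Add(Mul(-127, Mul(26, Pow(Mul(-27, Pow(61, -1)), -1))), -105) = Add(Mul(-127, Mul(26, Pow(Mul(-27, Rational(1, 61)), -1))), -105) = Add(Mul(-127, Mul(26, Pow(Rational(-27, 61), -1))), -105) = Add(Mul(-127, Mul(26, Rational(-61, 27))), -105) = Add(Mul(-127, Rational(-1586, 27)), -105) = Add(Rational(201422, 27), -105) = Rational(198587, 27)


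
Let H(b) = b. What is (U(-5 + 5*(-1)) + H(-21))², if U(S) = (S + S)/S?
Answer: 361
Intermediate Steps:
U(S) = 2 (U(S) = (2*S)/S = 2)
(U(-5 + 5*(-1)) + H(-21))² = (2 - 21)² = (-19)² = 361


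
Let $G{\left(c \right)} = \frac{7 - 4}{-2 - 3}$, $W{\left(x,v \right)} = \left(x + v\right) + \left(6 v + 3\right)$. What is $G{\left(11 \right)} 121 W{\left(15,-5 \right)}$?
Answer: $\frac{6171}{5} \approx 1234.2$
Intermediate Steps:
$W{\left(x,v \right)} = 3 + x + 7 v$ ($W{\left(x,v \right)} = \left(v + x\right) + \left(3 + 6 v\right) = 3 + x + 7 v$)
$G{\left(c \right)} = - \frac{3}{5}$ ($G{\left(c \right)} = \frac{3}{-5} = 3 \left(- \frac{1}{5}\right) = - \frac{3}{5}$)
$G{\left(11 \right)} 121 W{\left(15,-5 \right)} = \left(- \frac{3}{5}\right) 121 \left(3 + 15 + 7 \left(-5\right)\right) = - \frac{363 \left(3 + 15 - 35\right)}{5} = \left(- \frac{363}{5}\right) \left(-17\right) = \frac{6171}{5}$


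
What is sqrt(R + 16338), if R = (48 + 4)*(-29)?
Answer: sqrt(14830) ≈ 121.78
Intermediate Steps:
R = -1508 (R = 52*(-29) = -1508)
sqrt(R + 16338) = sqrt(-1508 + 16338) = sqrt(14830)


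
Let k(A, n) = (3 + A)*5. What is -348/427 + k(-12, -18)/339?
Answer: -45729/48251 ≈ -0.94773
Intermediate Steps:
k(A, n) = 15 + 5*A
-348/427 + k(-12, -18)/339 = -348/427 + (15 + 5*(-12))/339 = -348*1/427 + (15 - 60)*(1/339) = -348/427 - 45*1/339 = -348/427 - 15/113 = -45729/48251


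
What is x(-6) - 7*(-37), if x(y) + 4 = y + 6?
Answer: 255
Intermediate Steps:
x(y) = 2 + y (x(y) = -4 + (y + 6) = -4 + (6 + y) = 2 + y)
x(-6) - 7*(-37) = (2 - 6) - 7*(-37) = -4 + 259 = 255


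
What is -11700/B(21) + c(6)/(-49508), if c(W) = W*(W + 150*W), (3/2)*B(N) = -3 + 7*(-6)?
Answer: 4825671/12377 ≈ 389.89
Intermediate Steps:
B(N) = -30 (B(N) = 2*(-3 + 7*(-6))/3 = 2*(-3 - 42)/3 = (2/3)*(-45) = -30)
c(W) = 151*W**2 (c(W) = W*(151*W) = 151*W**2)
-11700/B(21) + c(6)/(-49508) = -11700/(-30) + (151*6**2)/(-49508) = -11700*(-1/30) + (151*36)*(-1/49508) = 390 + 5436*(-1/49508) = 390 - 1359/12377 = 4825671/12377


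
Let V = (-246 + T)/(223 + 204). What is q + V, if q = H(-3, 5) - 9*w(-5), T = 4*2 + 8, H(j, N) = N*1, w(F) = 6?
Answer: -21153/427 ≈ -49.539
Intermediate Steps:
H(j, N) = N
T = 16 (T = 8 + 8 = 16)
V = -230/427 (V = (-246 + 16)/(223 + 204) = -230/427 ≈ -0.53864)
q = -49 (q = 5 - 9*6 = 5 - 54 = -49)
q + V = -49 - 230/427 = -21153/427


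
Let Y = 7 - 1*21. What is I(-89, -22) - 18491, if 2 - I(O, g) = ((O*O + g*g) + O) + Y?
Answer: -26791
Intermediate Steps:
Y = -14 (Y = 7 - 21 = -14)
I(O, g) = 16 - O - O² - g² (I(O, g) = 2 - (((O*O + g*g) + O) - 14) = 2 - (((O² + g²) + O) - 14) = 2 - ((O + O² + g²) - 14) = 2 - (-14 + O + O² + g²) = 2 + (14 - O - O² - g²) = 16 - O - O² - g²)
I(-89, -22) - 18491 = (16 - 1*(-89) - 1*(-89)² - 1*(-22)²) - 18491 = (16 + 89 - 1*7921 - 1*484) - 18491 = (16 + 89 - 7921 - 484) - 18491 = -8300 - 18491 = -26791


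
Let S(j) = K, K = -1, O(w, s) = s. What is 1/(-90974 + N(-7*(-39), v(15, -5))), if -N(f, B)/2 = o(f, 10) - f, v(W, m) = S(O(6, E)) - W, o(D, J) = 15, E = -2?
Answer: -1/90458 ≈ -1.1055e-5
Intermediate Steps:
S(j) = -1
v(W, m) = -1 - W
N(f, B) = -30 + 2*f (N(f, B) = -2*(15 - f) = -30 + 2*f)
1/(-90974 + N(-7*(-39), v(15, -5))) = 1/(-90974 + (-30 + 2*(-7*(-39)))) = 1/(-90974 + (-30 + 2*273)) = 1/(-90974 + (-30 + 546)) = 1/(-90974 + 516) = 1/(-90458) = -1/90458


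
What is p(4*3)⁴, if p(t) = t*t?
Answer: 429981696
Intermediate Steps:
p(t) = t²
p(4*3)⁴ = ((4*3)²)⁴ = (12²)⁴ = 144⁴ = 429981696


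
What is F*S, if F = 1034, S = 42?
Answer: 43428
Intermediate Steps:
F*S = 1034*42 = 43428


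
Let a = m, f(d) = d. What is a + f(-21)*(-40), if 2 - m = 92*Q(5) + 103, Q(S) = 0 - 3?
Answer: 1015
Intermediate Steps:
Q(S) = -3
m = 175 (m = 2 - (92*(-3) + 103) = 2 - (-276 + 103) = 2 - 1*(-173) = 2 + 173 = 175)
a = 175
a + f(-21)*(-40) = 175 - 21*(-40) = 175 + 840 = 1015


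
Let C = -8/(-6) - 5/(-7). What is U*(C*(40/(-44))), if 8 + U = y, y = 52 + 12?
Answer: -3440/33 ≈ -104.24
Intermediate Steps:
C = 43/21 (C = -8*(-⅙) - 5*(-⅐) = 4/3 + 5/7 = 43/21 ≈ 2.0476)
y = 64
U = 56 (U = -8 + 64 = 56)
U*(C*(40/(-44))) = 56*(43*(40/(-44))/21) = 56*(43*(40*(-1/44))/21) = 56*((43/21)*(-10/11)) = 56*(-430/231) = -3440/33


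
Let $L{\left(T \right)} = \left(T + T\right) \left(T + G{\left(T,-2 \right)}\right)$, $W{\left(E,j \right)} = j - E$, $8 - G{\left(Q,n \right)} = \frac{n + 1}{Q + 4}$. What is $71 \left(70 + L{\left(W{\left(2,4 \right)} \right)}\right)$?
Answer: $\frac{23572}{3} \approx 7857.3$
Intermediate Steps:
$G{\left(Q,n \right)} = 8 - \frac{1 + n}{4 + Q}$ ($G{\left(Q,n \right)} = 8 - \frac{n + 1}{Q + 4} = 8 - \frac{1 + n}{4 + Q}$)
$L{\left(T \right)} = 2 T \left(T + \frac{33 + 8 T}{4 + T}\right)$ ($L{\left(T \right)} = \left(T + T\right) \left(T + \frac{31 - -2 + 8 T}{4 + T}\right) = 2 T \left(T + \frac{31 + 2 + 8 T}{4 + T}\right) = 2 T \left(T + \frac{33 + 8 T}{4 + T}\right)$)
$71 \left(70 + L{\left(W{\left(2,4 \right)} \right)}\right) = 71 \left(70 + \frac{2 \left(4 - 2\right) \left(33 + \left(4 - 2\right)^{2} + 12 \left(4 - 2\right)\right)}{4 + \left(4 - 2\right)}\right) = 71 \left(70 + 2 \cdot 2 \frac{1}{4 + 2} \left(33 + 2^{2} + 12 \cdot 2\right)\right) = 71 \left(70 + 2 \cdot 2 \cdot \frac{1}{6} \left(33 + 4 + 24\right)\right) = 71 \left(70 + 2 \cdot 2 \cdot \frac{1}{6} \cdot 61\right) = 71 \left(70 + \frac{122}{3}\right) = 71 \cdot \frac{332}{3} = \frac{23572}{3}$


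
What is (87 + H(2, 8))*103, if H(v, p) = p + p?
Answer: 10609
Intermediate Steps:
H(v, p) = 2*p
(87 + H(2, 8))*103 = (87 + 2*8)*103 = (87 + 16)*103 = 103*103 = 10609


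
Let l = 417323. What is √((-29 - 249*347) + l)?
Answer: √330891 ≈ 575.23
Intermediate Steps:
√((-29 - 249*347) + l) = √((-29 - 249*347) + 417323) = √((-29 - 86403) + 417323) = √(-86432 + 417323) = √330891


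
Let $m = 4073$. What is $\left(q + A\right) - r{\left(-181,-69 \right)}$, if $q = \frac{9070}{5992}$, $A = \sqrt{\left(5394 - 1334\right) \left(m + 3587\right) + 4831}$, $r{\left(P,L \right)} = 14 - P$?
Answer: $- \frac{579685}{2996} + \sqrt{31104431} \approx 5383.6$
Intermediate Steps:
$A = \sqrt{31104431}$ ($A = \sqrt{\left(5394 - 1334\right) \left(4073 + 3587\right) + 4831} = \sqrt{4060 \cdot 7660 + 4831} = \sqrt{31099600 + 4831} = \sqrt{31104431} \approx 5577.1$)
$q = \frac{4535}{2996}$ ($q = 9070 \cdot \frac{1}{5992} = \frac{4535}{2996} \approx 1.5137$)
$\left(q + A\right) - r{\left(-181,-69 \right)} = \left(\frac{4535}{2996} + \sqrt{31104431}\right) - \left(14 - -181\right) = \left(\frac{4535}{2996} + \sqrt{31104431}\right) - \left(14 + 181\right) = \left(\frac{4535}{2996} + \sqrt{31104431}\right) - 195 = - \frac{579685}{2996} + \sqrt{31104431}$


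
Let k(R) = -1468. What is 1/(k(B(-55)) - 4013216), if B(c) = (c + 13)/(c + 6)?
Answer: -1/4014684 ≈ -2.4909e-7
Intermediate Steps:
B(c) = (13 + c)/(6 + c)
1/(k(B(-55)) - 4013216) = 1/(-1468 - 4013216) = 1/(-4014684) = -1/4014684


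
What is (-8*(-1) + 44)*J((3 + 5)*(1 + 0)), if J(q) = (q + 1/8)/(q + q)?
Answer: 845/32 ≈ 26.406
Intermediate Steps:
J(q) = (1/8 + q)/(2*q) (J(q) = (q + 1/8)/((2*q)) = (1/8 + q)*(1/(2*q)) = (1/8 + q)/(2*q))
(-8*(-1) + 44)*J((3 + 5)*(1 + 0)) = (-8*(-1) + 44)*((1 + 8*((3 + 5)*(1 + 0)))/(16*(((3 + 5)*(1 + 0))))) = (8 + 44)*((1 + 8*(8*1))/(16*((8*1)))) = 52*((1/16)*(1 + 8*8)/8) = 52*((1/16)*(1/8)*(1 + 64)) = 52*((1/16)*(1/8)*65) = 52*(65/128) = 845/32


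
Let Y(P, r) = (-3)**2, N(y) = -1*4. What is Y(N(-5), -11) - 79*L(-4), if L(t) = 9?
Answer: -702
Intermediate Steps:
N(y) = -4
Y(P, r) = 9
Y(N(-5), -11) - 79*L(-4) = 9 - 79*9 = 9 - 711 = -702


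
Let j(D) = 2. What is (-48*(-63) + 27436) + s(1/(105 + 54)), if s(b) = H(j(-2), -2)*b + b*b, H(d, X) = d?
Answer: 770059579/25281 ≈ 30460.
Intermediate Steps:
s(b) = b² + 2*b (s(b) = 2*b + b*b = 2*b + b² = b² + 2*b)
(-48*(-63) + 27436) + s(1/(105 + 54)) = (-48*(-63) + 27436) + (2 + 1/(105 + 54))/(105 + 54) = (3024 + 27436) + (2 + 1/159)/159 = 30460 + (2 + 1/159)/159 = 30460 + (1/159)*(319/159) = 30460 + 319/25281 = 770059579/25281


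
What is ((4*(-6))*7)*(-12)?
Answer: 2016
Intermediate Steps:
((4*(-6))*7)*(-12) = -24*7*(-12) = -168*(-12) = 2016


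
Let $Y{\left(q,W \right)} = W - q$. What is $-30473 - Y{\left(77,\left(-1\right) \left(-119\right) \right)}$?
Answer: $-30515$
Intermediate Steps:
$-30473 - Y{\left(77,\left(-1\right) \left(-119\right) \right)} = -30473 - \left(\left(-1\right) \left(-119\right) - 77\right) = -30473 - \left(119 - 77\right) = -30473 - 42 = -30515$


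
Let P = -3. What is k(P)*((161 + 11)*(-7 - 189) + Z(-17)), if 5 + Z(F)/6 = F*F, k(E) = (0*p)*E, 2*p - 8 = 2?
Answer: 0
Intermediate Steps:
p = 5 (p = 4 + (1/2)*2 = 4 + 1 = 5)
k(E) = 0 (k(E) = (0*5)*E = 0*E = 0)
Z(F) = -30 + 6*F**2 (Z(F) = -30 + 6*(F*F) = -30 + 6*F**2)
k(P)*((161 + 11)*(-7 - 189) + Z(-17)) = 0*((161 + 11)*(-7 - 189) + (-30 + 6*(-17)**2)) = 0*(172*(-196) + (-30 + 6*289)) = 0*(-33712 + (-30 + 1734)) = 0*(-33712 + 1704) = 0*(-32008) = 0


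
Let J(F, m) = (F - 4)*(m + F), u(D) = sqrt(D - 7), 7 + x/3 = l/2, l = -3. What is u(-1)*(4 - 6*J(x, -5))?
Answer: -10789*I*sqrt(2) ≈ -15258.0*I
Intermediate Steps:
x = -51/2 (x = -21 + 3*(-3/2) = -21 - 9/2 = -51/2 ≈ -25.500)
u(D) = sqrt(-7 + D)
J(F, m) = (-4 + F)*(F + m)
u(-1)*(4 - 6*J(x, -5)) = sqrt(-7 - 1)*(4 - 6*((-51/2)**2 - 4*(-51/2) - 4*(-5) - 51/2*(-5))) = sqrt(-8)*(4 - 6*(2601/4 + 102 + 20 + 255/2)) = (2*I*sqrt(2))*(4 - 6*3599/4) = (2*I*sqrt(2))*(4 - 10797/2) = (2*I*sqrt(2))*(-10789/2) = -10789*I*sqrt(2)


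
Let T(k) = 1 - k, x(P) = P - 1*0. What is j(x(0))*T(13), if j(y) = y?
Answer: 0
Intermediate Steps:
x(P) = P (x(P) = P + 0 = P)
j(x(0))*T(13) = 0*(1 - 1*13) = 0*(1 - 13) = 0*(-12) = 0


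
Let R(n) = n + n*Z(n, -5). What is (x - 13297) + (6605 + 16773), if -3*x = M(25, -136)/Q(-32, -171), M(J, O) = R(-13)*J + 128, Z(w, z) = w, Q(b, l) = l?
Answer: 272399/27 ≈ 10089.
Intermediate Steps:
R(n) = n + n² (R(n) = n + n*n = n + n²)
M(J, O) = 128 + 156*J (M(J, O) = (-13*(1 - 13))*J + 128 = (-13*(-12))*J + 128 = 156*J + 128 = 128 + 156*J)
x = 212/27 (x = -(128 + 156*25)/(3*(-171)) = -(128 + 3900)*(-1)/(3*171) = -4028*(-1)/(3*171) = -⅓*(-212/9) = 212/27 ≈ 7.8519)
(x - 13297) + (6605 + 16773) = (212/27 - 13297) + (6605 + 16773) = -358807/27 + 23378 = 272399/27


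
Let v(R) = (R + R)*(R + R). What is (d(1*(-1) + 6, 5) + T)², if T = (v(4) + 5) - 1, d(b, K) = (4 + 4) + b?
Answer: 6561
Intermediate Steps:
v(R) = 4*R² (v(R) = (2*R)*(2*R) = 4*R²)
d(b, K) = 8 + b
T = 68 (T = (4*4² + 5) - 1 = (4*16 + 5) - 1 = (64 + 5) - 1 = 69 - 1 = 68)
(d(1*(-1) + 6, 5) + T)² = ((8 + (1*(-1) + 6)) + 68)² = ((8 + (-1 + 6)) + 68)² = ((8 + 5) + 68)² = (13 + 68)² = 81² = 6561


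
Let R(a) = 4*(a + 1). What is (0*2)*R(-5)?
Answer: 0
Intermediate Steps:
R(a) = 4 + 4*a (R(a) = 4*(1 + a) = 4 + 4*a)
(0*2)*R(-5) = (0*2)*(4 + 4*(-5)) = 0*(4 - 20) = 0*(-16) = 0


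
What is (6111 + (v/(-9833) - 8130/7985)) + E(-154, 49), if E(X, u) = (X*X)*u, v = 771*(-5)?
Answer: 18344507879672/15703301 ≈ 1.1682e+6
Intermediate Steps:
v = -3855
E(X, u) = u*X² (E(X, u) = X²*u = u*X²)
(6111 + (v/(-9833) - 8130/7985)) + E(-154, 49) = (6111 + (-3855/(-9833) - 8130/7985)) + 49*(-154)² = (6111 + (-3855*(-1/9833) - 8130*1/7985)) + 49*23716 = (6111 + (3855/9833 - 1626/1597)) + 1162084 = (6111 - 9832023/15703301) + 1162084 = 95953040388/15703301 + 1162084 = 18344507879672/15703301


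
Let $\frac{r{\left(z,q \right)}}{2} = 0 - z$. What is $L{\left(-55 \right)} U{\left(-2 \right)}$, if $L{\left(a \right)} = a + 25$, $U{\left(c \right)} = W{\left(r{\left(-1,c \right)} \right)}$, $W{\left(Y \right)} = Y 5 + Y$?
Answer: $-360$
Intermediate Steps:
$r{\left(z,q \right)} = - 2 z$ ($r{\left(z,q \right)} = 2 \left(0 - z\right) = 2 \left(- z\right) = - 2 z$)
$W{\left(Y \right)} = 6 Y$ ($W{\left(Y \right)} = 5 Y + Y = 6 Y$)
$U{\left(c \right)} = 12$ ($U{\left(c \right)} = 6 \left(\left(-2\right) \left(-1\right)\right) = 6 \cdot 2 = 12$)
$L{\left(a \right)} = 25 + a$
$L{\left(-55 \right)} U{\left(-2 \right)} = \left(25 - 55\right) 12 = \left(-30\right) 12 = -360$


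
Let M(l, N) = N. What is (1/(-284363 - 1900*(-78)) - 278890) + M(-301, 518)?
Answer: -37903966637/136163 ≈ -2.7837e+5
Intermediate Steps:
(1/(-284363 - 1900*(-78)) - 278890) + M(-301, 518) = (1/(-284363 - 1900*(-78)) - 278890) + 518 = (1/(-284363 + 148200) - 278890) + 518 = (1/(-136163) - 278890) + 518 = (-1/136163 - 278890) + 518 = -37974499071/136163 + 518 = -37903966637/136163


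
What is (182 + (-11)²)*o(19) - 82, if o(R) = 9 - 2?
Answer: 2039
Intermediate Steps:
o(R) = 7
(182 + (-11)²)*o(19) - 82 = (182 + (-11)²)*7 - 82 = (182 + 121)*7 - 82 = 303*7 - 82 = 2121 - 82 = 2039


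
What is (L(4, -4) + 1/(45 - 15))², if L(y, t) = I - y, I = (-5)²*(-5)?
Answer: 14969161/900 ≈ 16632.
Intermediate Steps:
I = -125 (I = 25*(-5) = -125)
L(y, t) = -125 - y
(L(4, -4) + 1/(45 - 15))² = ((-125 - 1*4) + 1/(45 - 15))² = ((-125 - 4) + 1/30)² = (-129 + 1/30)² = (-3869/30)² = 14969161/900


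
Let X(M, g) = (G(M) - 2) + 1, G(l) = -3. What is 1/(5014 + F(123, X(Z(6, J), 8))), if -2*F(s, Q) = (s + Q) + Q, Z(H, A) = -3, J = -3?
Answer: 2/9913 ≈ 0.00020176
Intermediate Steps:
X(M, g) = -4 (X(M, g) = (-3 - 2) + 1 = -5 + 1 = -4)
F(s, Q) = -Q - s/2 (F(s, Q) = -((s + Q) + Q)/2 = -((Q + s) + Q)/2 = -(s + 2*Q)/2 = -Q - s/2)
1/(5014 + F(123, X(Z(6, J), 8))) = 1/(5014 + (-1*(-4) - ½*123)) = 1/(5014 + (4 - 123/2)) = 1/(5014 - 115/2) = 1/(9913/2) = 2/9913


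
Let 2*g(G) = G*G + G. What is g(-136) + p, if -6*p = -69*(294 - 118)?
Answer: 11204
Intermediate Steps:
g(G) = G/2 + G²/2 (g(G) = (G*G + G)/2 = (G² + G)/2 = (G + G²)/2 = G/2 + G²/2)
p = 2024 (p = -(-23)*(294 - 118)/2 = -(-23)*176/2 = -⅙*(-12144) = 2024)
g(-136) + p = (½)*(-136)*(1 - 136) + 2024 = (½)*(-136)*(-135) + 2024 = 9180 + 2024 = 11204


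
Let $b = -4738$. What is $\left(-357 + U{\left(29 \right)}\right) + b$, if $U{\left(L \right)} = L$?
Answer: $-5066$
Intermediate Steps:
$\left(-357 + U{\left(29 \right)}\right) + b = \left(-357 + 29\right) - 4738 = -328 - 4738 = -5066$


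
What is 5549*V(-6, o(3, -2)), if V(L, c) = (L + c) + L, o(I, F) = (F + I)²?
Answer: -61039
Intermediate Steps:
V(L, c) = c + 2*L
5549*V(-6, o(3, -2)) = 5549*((-2 + 3)² + 2*(-6)) = 5549*(1² - 12) = 5549*(1 - 12) = 5549*(-11) = -61039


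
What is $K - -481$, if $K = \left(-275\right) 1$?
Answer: $206$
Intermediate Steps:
$K = -275$
$K - -481 = -275 - -481 = -275 + 481 = 206$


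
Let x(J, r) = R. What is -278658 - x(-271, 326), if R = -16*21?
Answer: -278322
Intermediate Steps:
R = -336
x(J, r) = -336
-278658 - x(-271, 326) = -278658 - 1*(-336) = -278658 + 336 = -278322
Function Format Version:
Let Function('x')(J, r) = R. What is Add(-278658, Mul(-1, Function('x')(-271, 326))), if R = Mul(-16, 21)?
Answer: -278322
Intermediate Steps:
R = -336
Function('x')(J, r) = -336
Add(-278658, Mul(-1, Function('x')(-271, 326))) = Add(-278658, Mul(-1, -336)) = Add(-278658, 336) = -278322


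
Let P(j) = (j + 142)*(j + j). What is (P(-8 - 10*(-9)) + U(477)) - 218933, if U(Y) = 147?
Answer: -182050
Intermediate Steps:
P(j) = 2*j*(142 + j) (P(j) = (142 + j)*(2*j) = 2*j*(142 + j))
(P(-8 - 10*(-9)) + U(477)) - 218933 = (2*(-8 - 10*(-9))*(142 + (-8 - 10*(-9))) + 147) - 218933 = (2*(-8 + 90)*(142 + (-8 + 90)) + 147) - 218933 = (2*82*(142 + 82) + 147) - 218933 = (2*82*224 + 147) - 218933 = (36736 + 147) - 218933 = 36883 - 218933 = -182050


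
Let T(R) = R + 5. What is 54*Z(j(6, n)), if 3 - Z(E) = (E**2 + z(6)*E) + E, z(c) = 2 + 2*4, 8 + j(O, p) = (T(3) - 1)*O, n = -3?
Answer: -82458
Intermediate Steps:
T(R) = 5 + R
j(O, p) = -8 + 7*O (j(O, p) = -8 + ((5 + 3) - 1)*O = -8 + (8 - 1)*O = -8 + 7*O)
z(c) = 10 (z(c) = 2 + 8 = 10)
Z(E) = 3 - E**2 - 11*E (Z(E) = 3 - ((E**2 + 10*E) + E) = 3 - (E**2 + 11*E) = 3 + (-E**2 - 11*E) = 3 - E**2 - 11*E)
54*Z(j(6, n)) = 54*(3 - (-8 + 7*6)**2 - 11*(-8 + 7*6)) = 54*(3 - (-8 + 42)**2 - 11*(-8 + 42)) = 54*(3 - 1*34**2 - 11*34) = 54*(3 - 1*1156 - 374) = 54*(3 - 1156 - 374) = 54*(-1527) = -82458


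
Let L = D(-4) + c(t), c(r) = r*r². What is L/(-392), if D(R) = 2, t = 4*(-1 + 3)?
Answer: -257/196 ≈ -1.3112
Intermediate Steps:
t = 8 (t = 4*2 = 8)
c(r) = r³
L = 514 (L = 2 + 8³ = 2 + 512 = 514)
L/(-392) = 514/(-392) = 514*(-1/392) = -257/196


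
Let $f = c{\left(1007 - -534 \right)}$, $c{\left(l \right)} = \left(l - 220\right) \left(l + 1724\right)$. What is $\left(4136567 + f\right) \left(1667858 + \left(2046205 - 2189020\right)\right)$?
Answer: $12886052134176$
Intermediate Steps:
$c{\left(l \right)} = \left(-220 + l\right) \left(1724 + l\right)$
$f = 4313065$ ($f = -379280 + \left(1007 - -534\right)^{2} + 1504 \left(1007 - -534\right) = -379280 + \left(1007 + 534\right)^{2} + 1504 \left(1007 + 534\right) = -379280 + 1541^{2} + 1504 \cdot 1541 = -379280 + 2374681 + 2317664 = 4313065$)
$\left(4136567 + f\right) \left(1667858 + \left(2046205 - 2189020\right)\right) = \left(4136567 + 4313065\right) \left(1667858 + \left(2046205 - 2189020\right)\right) = 8449632 \left(1667858 + \left(2046205 - 2189020\right)\right) = 8449632 \left(1667858 - 142815\right) = 8449632 \cdot 1525043 = 12886052134176$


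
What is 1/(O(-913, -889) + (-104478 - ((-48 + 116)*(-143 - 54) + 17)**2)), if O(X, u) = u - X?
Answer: -1/179102095 ≈ -5.5834e-9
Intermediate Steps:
1/(O(-913, -889) + (-104478 - ((-48 + 116)*(-143 - 54) + 17)**2)) = 1/((-889 - 1*(-913)) + (-104478 - ((-48 + 116)*(-143 - 54) + 17)**2)) = 1/((-889 + 913) + (-104478 - (68*(-197) + 17)**2)) = 1/(24 + (-104478 - (-13396 + 17)**2)) = 1/(24 + (-104478 - 1*(-13379)**2)) = 1/(24 + (-104478 - 1*178997641)) = 1/(24 + (-104478 - 178997641)) = 1/(24 - 179102119) = 1/(-179102095) = -1/179102095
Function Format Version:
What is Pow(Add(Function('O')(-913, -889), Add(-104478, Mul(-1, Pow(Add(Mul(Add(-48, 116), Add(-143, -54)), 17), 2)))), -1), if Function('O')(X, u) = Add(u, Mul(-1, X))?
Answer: Rational(-1, 179102095) ≈ -5.5834e-9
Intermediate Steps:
Pow(Add(Function('O')(-913, -889), Add(-104478, Mul(-1, Pow(Add(Mul(Add(-48, 116), Add(-143, -54)), 17), 2)))), -1) = Pow(Add(Add(-889, Mul(-1, -913)), Add(-104478, Mul(-1, Pow(Add(Mul(Add(-48, 116), Add(-143, -54)), 17), 2)))), -1) = Pow(Add(Add(-889, 913), Add(-104478, Mul(-1, Pow(Add(Mul(68, -197), 17), 2)))), -1) = Pow(Add(24, Add(-104478, Mul(-1, Pow(Add(-13396, 17), 2)))), -1) = Pow(Add(24, Add(-104478, Mul(-1, Pow(-13379, 2)))), -1) = Pow(Add(24, Add(-104478, Mul(-1, 178997641))), -1) = Pow(Add(24, Add(-104478, -178997641)), -1) = Pow(Add(24, -179102119), -1) = Pow(-179102095, -1) = Rational(-1, 179102095)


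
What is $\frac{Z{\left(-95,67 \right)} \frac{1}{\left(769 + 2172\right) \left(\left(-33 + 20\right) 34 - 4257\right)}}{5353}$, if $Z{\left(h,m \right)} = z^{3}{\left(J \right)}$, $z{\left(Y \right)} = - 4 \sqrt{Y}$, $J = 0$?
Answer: $0$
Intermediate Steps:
$Z{\left(h,m \right)} = 0$ ($Z{\left(h,m \right)} = \left(- 4 \sqrt{0}\right)^{3} = \left(\left(-4\right) 0\right)^{3} = 0^{3} = 0$)
$\frac{Z{\left(-95,67 \right)} \frac{1}{\left(769 + 2172\right) \left(\left(-33 + 20\right) 34 - 4257\right)}}{5353} = \frac{0 \frac{1}{\left(769 + 2172\right) \left(\left(-33 + 20\right) 34 - 4257\right)}}{5353} = \frac{0}{2941 \left(\left(-13\right) 34 - 4257\right)} \frac{1}{5353} = \frac{0}{2941 \left(-442 - 4257\right)} \frac{1}{5353} = \frac{0}{2941 \left(-4699\right)} \frac{1}{5353} = \frac{0}{-13819759} \cdot \frac{1}{5353} = 0 \left(- \frac{1}{13819759}\right) \frac{1}{5353} = 0 \cdot \frac{1}{5353} = 0$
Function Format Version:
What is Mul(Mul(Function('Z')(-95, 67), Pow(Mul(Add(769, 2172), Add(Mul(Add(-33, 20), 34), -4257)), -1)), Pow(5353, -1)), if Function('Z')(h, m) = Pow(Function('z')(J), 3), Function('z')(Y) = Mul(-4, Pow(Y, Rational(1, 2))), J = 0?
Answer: 0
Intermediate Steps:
Function('Z')(h, m) = 0 (Function('Z')(h, m) = Pow(Mul(-4, Pow(0, Rational(1, 2))), 3) = Pow(Mul(-4, 0), 3) = Pow(0, 3) = 0)
Mul(Mul(Function('Z')(-95, 67), Pow(Mul(Add(769, 2172), Add(Mul(Add(-33, 20), 34), -4257)), -1)), Pow(5353, -1)) = Mul(Mul(0, Pow(Mul(Add(769, 2172), Add(Mul(Add(-33, 20), 34), -4257)), -1)), Pow(5353, -1)) = Mul(Mul(0, Pow(Mul(2941, Add(Mul(-13, 34), -4257)), -1)), Rational(1, 5353)) = Mul(Mul(0, Pow(Mul(2941, Add(-442, -4257)), -1)), Rational(1, 5353)) = Mul(Mul(0, Pow(Mul(2941, -4699), -1)), Rational(1, 5353)) = Mul(Mul(0, Pow(-13819759, -1)), Rational(1, 5353)) = Mul(Mul(0, Rational(-1, 13819759)), Rational(1, 5353)) = Mul(0, Rational(1, 5353)) = 0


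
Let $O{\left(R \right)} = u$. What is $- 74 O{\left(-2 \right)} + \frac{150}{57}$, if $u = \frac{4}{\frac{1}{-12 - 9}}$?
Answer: $\frac{118154}{19} \approx 6218.6$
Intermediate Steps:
$u = -84$ ($u = \frac{4}{\frac{1}{-21}} = \frac{4}{- \frac{1}{21}} = 4 \left(-21\right) = -84$)
$O{\left(R \right)} = -84$
$- 74 O{\left(-2 \right)} + \frac{150}{57} = \left(-74\right) \left(-84\right) + \frac{150}{57} = 6216 + 150 \cdot \frac{1}{57} = 6216 + \frac{50}{19} = \frac{118154}{19}$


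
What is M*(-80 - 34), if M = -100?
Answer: 11400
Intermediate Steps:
M*(-80 - 34) = -100*(-80 - 34) = -100*(-114) = 11400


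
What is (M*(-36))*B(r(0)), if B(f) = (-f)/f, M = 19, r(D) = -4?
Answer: 684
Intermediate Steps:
B(f) = -1
(M*(-36))*B(r(0)) = (19*(-36))*(-1) = -684*(-1) = 684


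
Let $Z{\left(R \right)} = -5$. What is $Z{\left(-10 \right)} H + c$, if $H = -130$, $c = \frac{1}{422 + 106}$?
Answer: $\frac{343201}{528} \approx 650.0$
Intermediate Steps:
$c = \frac{1}{528} \approx 0.0018939$
$Z{\left(-10 \right)} H + c = \left(-5\right) \left(-130\right) + \frac{1}{528} = 650 + \frac{1}{528} = \frac{343201}{528}$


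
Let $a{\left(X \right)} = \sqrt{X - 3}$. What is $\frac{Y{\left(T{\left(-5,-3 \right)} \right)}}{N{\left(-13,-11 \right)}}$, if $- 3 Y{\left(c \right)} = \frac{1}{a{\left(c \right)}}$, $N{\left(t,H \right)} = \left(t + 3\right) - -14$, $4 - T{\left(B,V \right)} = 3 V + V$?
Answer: $- \frac{\sqrt{13}}{156} \approx -0.023113$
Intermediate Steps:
$T{\left(B,V \right)} = 4 - 4 V$ ($T{\left(B,V \right)} = 4 - \left(3 V + V\right) = 4 - 4 V$)
$N{\left(t,H \right)} = 17 + t$ ($N{\left(t,H \right)} = \left(3 + t\right) + 14 = 17 + t$)
$a{\left(X \right)} = \sqrt{-3 + X}$
$Y{\left(c \right)} = - \frac{1}{3 \sqrt{-3 + c}}$
$\frac{Y{\left(T{\left(-5,-3 \right)} \right)}}{N{\left(-13,-11 \right)}} = \frac{\left(- \frac{1}{3}\right) \frac{1}{\sqrt{-3 + \left(4 - -12\right)}}}{17 - 13} = \frac{\left(- \frac{1}{3}\right) \frac{1}{\sqrt{-3 + \left(4 + 12\right)}}}{4} = - \frac{1}{3 \sqrt{-3 + 16}} \cdot \frac{1}{4} = - \frac{1}{3 \sqrt{13}} \cdot \frac{1}{4} = - \frac{\frac{1}{13} \sqrt{13}}{3} \cdot \frac{1}{4} = - \frac{\sqrt{13}}{39} \cdot \frac{1}{4} = - \frac{\sqrt{13}}{156}$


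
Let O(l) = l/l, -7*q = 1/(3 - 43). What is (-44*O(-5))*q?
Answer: -11/70 ≈ -0.15714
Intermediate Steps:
q = 1/280 (q = -1/(7*(3 - 43)) = -⅐/(-40) = -⅐*(-1/40) = 1/280 ≈ 0.0035714)
O(l) = 1
(-44*O(-5))*q = -44*1*(1/280) = -44*1/280 = -11/70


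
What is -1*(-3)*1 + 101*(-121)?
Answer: -12218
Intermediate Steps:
-1*(-3)*1 + 101*(-121) = 3*1 - 12221 = 3 - 12221 = -12218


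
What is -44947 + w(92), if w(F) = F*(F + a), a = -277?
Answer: -61967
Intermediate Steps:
w(F) = F*(-277 + F) (w(F) = F*(F - 277) = F*(-277 + F))
-44947 + w(92) = -44947 + 92*(-277 + 92) = -44947 + 92*(-185) = -44947 - 17020 = -61967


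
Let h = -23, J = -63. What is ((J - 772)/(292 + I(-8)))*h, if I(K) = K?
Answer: 19205/284 ≈ 67.623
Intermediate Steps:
((J - 772)/(292 + I(-8)))*h = ((-63 - 772)/(292 - 8))*(-23) = -835/284*(-23) = 19205/284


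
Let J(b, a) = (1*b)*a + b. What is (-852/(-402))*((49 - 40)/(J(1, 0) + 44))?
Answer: 142/335 ≈ 0.42388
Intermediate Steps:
J(b, a) = b + a*b (J(b, a) = b*a + b = a*b + b = b + a*b)
(-852/(-402))*((49 - 40)/(J(1, 0) + 44)) = (-852/(-402))*((49 - 40)/(1*(1 + 0) + 44)) = (-852*(-1/402))*(9/(1*1 + 44)) = 142*(9/(1 + 44))/67 = 142*(9/45)/67 = 142*(9*(1/45))/67 = (142/67)*(⅕) = 142/335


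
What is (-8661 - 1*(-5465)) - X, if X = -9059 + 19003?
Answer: -13140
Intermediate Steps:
X = 9944
(-8661 - 1*(-5465)) - X = (-8661 - 1*(-5465)) - 1*9944 = (-8661 + 5465) - 9944 = -3196 - 9944 = -13140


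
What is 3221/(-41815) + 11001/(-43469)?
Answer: -600020464/1817656235 ≈ -0.33011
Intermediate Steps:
3221/(-41815) + 11001/(-43469) = 3221*(-1/41815) + 11001*(-1/43469) = -3221/41815 - 11001/43469 = -600020464/1817656235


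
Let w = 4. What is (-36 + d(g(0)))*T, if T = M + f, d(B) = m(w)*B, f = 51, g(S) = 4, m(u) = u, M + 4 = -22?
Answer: -500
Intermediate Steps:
M = -26 (M = -4 - 22 = -26)
d(B) = 4*B
T = 25 (T = -26 + 51 = 25)
(-36 + d(g(0)))*T = (-36 + 4*4)*25 = (-36 + 16)*25 = -20*25 = -500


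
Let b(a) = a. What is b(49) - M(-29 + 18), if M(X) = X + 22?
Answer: 38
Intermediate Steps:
M(X) = 22 + X
b(49) - M(-29 + 18) = 49 - (22 + (-29 + 18)) = 49 - (22 - 11) = 49 - 1*11 = 49 - 11 = 38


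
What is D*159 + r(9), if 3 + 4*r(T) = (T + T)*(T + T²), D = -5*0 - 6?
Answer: -2199/4 ≈ -549.75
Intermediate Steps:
D = -6 (D = 0 - 6 = -6)
r(T) = -¾ + T*(T + T²)/2 (r(T) = -¾ + ((T + T)*(T + T²))/4 = -¾ + ((2*T)*(T + T²))/4 = -¾ + (2*T*(T + T²))/4 = -¾ + T*(T + T²)/2)
D*159 + r(9) = -6*159 + (-¾ + (½)*9² + (½)*9³) = -954 + (-¾ + (½)*81 + (½)*729) = -954 + (-¾ + 81/2 + 729/2) = -954 + 1617/4 = -2199/4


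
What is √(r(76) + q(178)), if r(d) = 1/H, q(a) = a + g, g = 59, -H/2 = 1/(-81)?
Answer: √1110/2 ≈ 16.658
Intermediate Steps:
H = 2/81 (H = -2/(-81) = -2*(-1/81) = 2/81 ≈ 0.024691)
q(a) = 59 + a (q(a) = a + 59 = 59 + a)
r(d) = 81/2 (r(d) = 1/(2/81) = 81/2)
√(r(76) + q(178)) = √(81/2 + (59 + 178)) = √(81/2 + 237) = √(555/2) = √1110/2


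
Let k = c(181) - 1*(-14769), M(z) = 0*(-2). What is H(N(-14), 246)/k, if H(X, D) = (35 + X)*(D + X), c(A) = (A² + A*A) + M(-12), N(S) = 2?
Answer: 9176/80291 ≈ 0.11428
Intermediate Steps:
M(z) = 0
c(A) = 2*A² (c(A) = (A² + A*A) + 0 = (A² + A²) + 0 = 2*A² + 0 = 2*A²)
k = 80291 (k = 2*181² - 1*(-14769) = 2*32761 + 14769 = 65522 + 14769 = 80291)
H(N(-14), 246)/k = (2² + 35*246 + 35*2 + 246*2)/80291 = (4 + 8610 + 70 + 492)*(1/80291) = 9176*(1/80291) = 9176/80291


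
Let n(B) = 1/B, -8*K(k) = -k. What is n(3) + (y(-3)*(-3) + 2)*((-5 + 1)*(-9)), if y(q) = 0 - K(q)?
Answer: 191/6 ≈ 31.833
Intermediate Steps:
K(k) = k/8 (K(k) = -(-1)*k/8 = k/8)
n(B) = 1/B
y(q) = -q/8 (y(q) = 0 - q/8 = -q/8)
n(3) + (y(-3)*(-3) + 2)*((-5 + 1)*(-9)) = 1/3 + (-⅛*(-3)*(-3) + 2)*((-5 + 1)*(-9)) = ⅓ + ((3/8)*(-3) + 2)*(-4*(-9)) = ⅓ + (-9/8 + 2)*36 = ⅓ + (7/8)*36 = ⅓ + 63/2 = 191/6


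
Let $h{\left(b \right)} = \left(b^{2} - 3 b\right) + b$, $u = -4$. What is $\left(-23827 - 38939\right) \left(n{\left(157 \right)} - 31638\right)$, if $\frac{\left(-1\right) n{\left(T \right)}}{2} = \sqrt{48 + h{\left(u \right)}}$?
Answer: $1985790708 + 753192 \sqrt{2} \approx 1.9869 \cdot 10^{9}$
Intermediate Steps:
$h{\left(b \right)} = b^{2} - 2 b$
$n{\left(T \right)} = - 12 \sqrt{2}$ ($n{\left(T \right)} = - 2 \sqrt{48 - 4 \left(-2 - 4\right)} = - 2 \sqrt{48 - -24} = - 2 \sqrt{48 + 24} = - 2 \sqrt{72} = - 2 \cdot 6 \sqrt{2} = - 12 \sqrt{2}$)
$\left(-23827 - 38939\right) \left(n{\left(157 \right)} - 31638\right) = \left(-23827 - 38939\right) \left(- 12 \sqrt{2} - 31638\right) = - 62766 \left(-31638 - 12 \sqrt{2}\right) = 1985790708 + 753192 \sqrt{2}$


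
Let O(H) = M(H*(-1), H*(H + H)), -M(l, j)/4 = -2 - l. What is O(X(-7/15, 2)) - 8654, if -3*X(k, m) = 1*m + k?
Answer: -388978/45 ≈ -8644.0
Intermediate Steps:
X(k, m) = -k/3 - m/3 (X(k, m) = -(1*m + k)/3 = -(m + k)/3 = -(k + m)/3 = -k/3 - m/3)
M(l, j) = 8 + 4*l (M(l, j) = -4*(-2 - l) = 8 + 4*l)
O(H) = 8 - 4*H (O(H) = 8 + 4*(H*(-1)) = 8 + 4*(-H) = 8 - 4*H)
O(X(-7/15, 2)) - 8654 = (8 - 4*(-(-7)/(3*15) - ⅓*2)) - 8654 = (8 - 4*(-(-7)/(3*15) - ⅔)) - 8654 = (8 - 4*(-⅓*(-7/15) - ⅔)) - 8654 = (8 - 4*(7/45 - ⅔)) - 8654 = (8 - 4*(-23/45)) - 8654 = (8 + 92/45) - 8654 = 452/45 - 8654 = -388978/45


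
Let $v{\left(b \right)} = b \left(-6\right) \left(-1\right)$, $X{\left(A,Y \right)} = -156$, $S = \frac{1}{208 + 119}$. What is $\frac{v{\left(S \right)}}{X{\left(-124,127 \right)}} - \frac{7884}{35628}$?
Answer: $- \frac{5588783}{25242438} \approx -0.2214$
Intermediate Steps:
$S = \frac{1}{327} \approx 0.0030581$
$v{\left(b \right)} = 6 b$ ($v{\left(b \right)} = - 6 b \left(-1\right) = 6 b$)
$\frac{v{\left(S \right)}}{X{\left(-124,127 \right)}} - \frac{7884}{35628} = \frac{6 \cdot \frac{1}{327}}{-156} - \frac{7884}{35628} = \frac{2}{109} \left(- \frac{1}{156}\right) - \frac{657}{2969} = - \frac{1}{8502} - \frac{657}{2969} = - \frac{5588783}{25242438}$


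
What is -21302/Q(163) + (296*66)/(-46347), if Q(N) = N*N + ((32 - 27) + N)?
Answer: -503205942/413059913 ≈ -1.2182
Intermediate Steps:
Q(N) = 5 + N + N² (Q(N) = N² + (5 + N) = 5 + N + N²)
-21302/Q(163) + (296*66)/(-46347) = -21302/(5 + 163 + 163²) + (296*66)/(-46347) = -21302/(5 + 163 + 26569) + 19536*(-1/46347) = -21302/26737 - 6512/15449 = -503205942/413059913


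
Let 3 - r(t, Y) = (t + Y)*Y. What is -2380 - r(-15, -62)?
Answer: 2391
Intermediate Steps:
r(t, Y) = 3 - Y*(Y + t) (r(t, Y) = 3 - (t + Y)*Y = 3 - (Y + t)*Y = 3 - Y*(Y + t))
-2380 - r(-15, -62) = -2380 - (3 - 1*(-62)² - 1*(-62)*(-15)) = -2380 - (3 - 1*3844 - 930) = -2380 - (3 - 3844 - 930) = -2380 - 1*(-4771) = -2380 + 4771 = 2391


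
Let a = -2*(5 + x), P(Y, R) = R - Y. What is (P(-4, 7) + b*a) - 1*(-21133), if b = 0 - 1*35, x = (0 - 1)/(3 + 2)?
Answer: 21480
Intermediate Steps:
x = -⅕ (x = -1/5 = -1*⅕ = -⅕ ≈ -0.20000)
b = -35 (b = 0 - 35 = -35)
a = -48/5 (a = -2*(5 - ⅕) = -2*24/5 = -48/5 ≈ -9.6000)
(P(-4, 7) + b*a) - 1*(-21133) = ((7 - 1*(-4)) - 35*(-48/5)) - 1*(-21133) = ((7 + 4) + 336) + 21133 = (11 + 336) + 21133 = 347 + 21133 = 21480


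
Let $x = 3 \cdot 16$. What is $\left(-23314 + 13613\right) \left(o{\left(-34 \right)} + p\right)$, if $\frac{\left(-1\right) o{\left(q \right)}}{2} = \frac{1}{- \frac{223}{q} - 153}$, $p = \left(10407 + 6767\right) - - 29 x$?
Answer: $- \frac{896762205582}{4979} \approx -1.8011 \cdot 10^{8}$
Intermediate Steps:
$x = 48$
$p = 18566$ ($p = \left(10407 + 6767\right) - \left(-29\right) 48 = 17174 - -1392 = 17174 + 1392 = 18566$)
$o{\left(q \right)} = - \frac{2}{-153 - \frac{223}{q}}$ ($o{\left(q \right)} = - \frac{2}{- \frac{223}{q} - 153} = - \frac{2}{-153 - \frac{223}{q}}$)
$\left(-23314 + 13613\right) \left(o{\left(-34 \right)} + p\right) = \left(-23314 + 13613\right) \left(2 \left(-34\right) \frac{1}{223 + 153 \left(-34\right)} + 18566\right) = - 9701 \left(2 \left(-34\right) \frac{1}{223 - 5202} + 18566\right) = - 9701 \left(2 \left(-34\right) \frac{1}{-4979} + 18566\right) = - 9701 \left(2 \left(-34\right) \left(- \frac{1}{4979}\right) + 18566\right) = - 9701 \left(\frac{68}{4979} + 18566\right) = \left(-9701\right) \frac{92440182}{4979} = - \frac{896762205582}{4979}$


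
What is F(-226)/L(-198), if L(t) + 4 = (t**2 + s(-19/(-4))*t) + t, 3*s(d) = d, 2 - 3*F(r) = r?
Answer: 152/77377 ≈ 0.0019644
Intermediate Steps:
F(r) = 2/3 - r/3
s(d) = d/3
L(t) = -4 + t**2 + 31*t/12 (L(t) = -4 + ((t**2 + ((-19/(-4))/3)*t) + t) = -4 + ((t**2 + ((-19*(-1/4))/3)*t) + t) = -4 + ((t**2 + ((1/3)*(19/4))*t) + t) = -4 + ((t**2 + 19*t/12) + t) = -4 + (t**2 + 31*t/12) = -4 + t**2 + 31*t/12)
F(-226)/L(-198) = (2/3 - 1/3*(-226))/(-4 + (-198)**2 + (31/12)*(-198)) = (2/3 + 226/3)/(-4 + 39204 - 1023/2) = 76/(77377/2) = 76*(2/77377) = 152/77377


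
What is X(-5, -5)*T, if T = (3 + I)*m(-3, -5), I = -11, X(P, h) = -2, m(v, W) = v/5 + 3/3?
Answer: 32/5 ≈ 6.4000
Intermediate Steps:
m(v, W) = 1 + v/5 (m(v, W) = v*(⅕) + 3*(⅓) = v/5 + 1 = 1 + v/5)
T = -16/5 (T = (3 - 11)*(1 + (⅕)*(-3)) = -8*(1 - ⅗) = -8*⅖ = -16/5 ≈ -3.2000)
X(-5, -5)*T = -2*(-16/5) = 32/5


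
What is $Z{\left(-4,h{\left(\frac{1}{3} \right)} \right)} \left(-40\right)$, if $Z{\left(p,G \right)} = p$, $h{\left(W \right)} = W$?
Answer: $160$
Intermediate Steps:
$Z{\left(-4,h{\left(\frac{1}{3} \right)} \right)} \left(-40\right) = \left(-4\right) \left(-40\right) = 160$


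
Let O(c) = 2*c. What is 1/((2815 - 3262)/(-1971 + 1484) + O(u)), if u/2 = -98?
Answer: -487/190457 ≈ -0.0025570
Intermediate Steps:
u = -196 (u = 2*(-98) = -196)
1/((2815 - 3262)/(-1971 + 1484) + O(u)) = 1/((2815 - 3262)/(-1971 + 1484) + 2*(-196)) = 1/(-447/(-487) - 392) = 1/(-447*(-1/487) - 392) = 1/(447/487 - 392) = 1/(-190457/487) = -487/190457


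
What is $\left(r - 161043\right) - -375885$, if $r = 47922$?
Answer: $262764$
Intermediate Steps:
$\left(r - 161043\right) - -375885 = \left(47922 - 161043\right) - -375885 = \left(47922 - 161043\right) + 375885 = -113121 + 375885 = 262764$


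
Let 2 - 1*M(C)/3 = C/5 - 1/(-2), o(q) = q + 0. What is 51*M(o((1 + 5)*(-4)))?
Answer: 9639/10 ≈ 963.90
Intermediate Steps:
o(q) = q
M(C) = 9/2 - 3*C/5 (M(C) = 6 - 3*(C/5 - 1/(-2)) = 6 - 3*(C*(⅕) - 1*(-½)) = 6 - 3*(C/5 + ½) = 6 - 3*(½ + C/5) = 6 + (-3/2 - 3*C/5) = 9/2 - 3*C/5)
51*M(o((1 + 5)*(-4))) = 51*(9/2 - 3*(1 + 5)*(-4)/5) = 51*(9/2 - 18*(-4)/5) = 51*(9/2 - ⅗*(-24)) = 51*(9/2 + 72/5) = 51*(189/10) = 9639/10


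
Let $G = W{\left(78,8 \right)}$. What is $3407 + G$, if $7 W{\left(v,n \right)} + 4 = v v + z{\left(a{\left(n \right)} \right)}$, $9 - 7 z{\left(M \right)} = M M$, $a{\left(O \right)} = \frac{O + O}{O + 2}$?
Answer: $\frac{748248}{175} \approx 4275.7$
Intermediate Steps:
$a{\left(O \right)} = \frac{2 O}{2 + O}$
$z{\left(M \right)} = \frac{9}{7} - \frac{M^{2}}{7}$ ($z{\left(M \right)} = \frac{9}{7} - \frac{M M}{7} = \frac{9}{7} - \frac{M^{2}}{7}$)
$W{\left(v,n \right)} = - \frac{19}{49} + \frac{v^{2}}{7} - \frac{4 n^{2}}{49 \left(2 + n\right)^{2}}$ ($W{\left(v,n \right)} = - \frac{4}{7} + \frac{v v - \left(- \frac{9}{7} + \frac{\left(\frac{2 n}{2 + n}\right)^{2}}{7}\right)}{7} = - \frac{4}{7} + \frac{v^{2} - \left(- \frac{9}{7} + \frac{4 n^{2} \frac{1}{\left(2 + n\right)^{2}}}{7}\right)}{7} = - \frac{4}{7} + \frac{v^{2} - \left(- \frac{9}{7} + \frac{4 n^{2}}{7 \left(2 + n\right)^{2}}\right)}{7} = - \frac{4}{7} + \frac{\frac{9}{7} + v^{2} - \frac{4 n^{2}}{7 \left(2 + n\right)^{2}}}{7} = - \frac{4}{7} + \left(\frac{9}{49} + \frac{v^{2}}{7} - \frac{4 n^{2}}{49 \left(2 + n\right)^{2}}\right) = - \frac{19}{49} + \frac{v^{2}}{7} - \frac{4 n^{2}}{49 \left(2 + n\right)^{2}}$)
$G = \frac{152023}{175}$ ($G = - \frac{19}{49} + \frac{78^{2}}{7} - \frac{4 \cdot 8^{2}}{49 \left(2 + 8\right)^{2}} = - \frac{19}{49} + \frac{1}{7} \cdot 6084 - \frac{256}{49 \cdot 100} = - \frac{19}{49} + \frac{6084}{7} - \frac{256}{49} \cdot \frac{1}{100} = - \frac{19}{49} + \frac{6084}{7} - \frac{64}{1225} = \frac{152023}{175} \approx 868.7$)
$3407 + G = 3407 + \frac{152023}{175} = \frac{748248}{175}$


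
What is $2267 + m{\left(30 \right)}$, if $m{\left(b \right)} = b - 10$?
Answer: $2287$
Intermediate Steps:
$m{\left(b \right)} = -10 + b$
$2267 + m{\left(30 \right)} = 2267 + \left(-10 + 30\right) = 2267 + 20 = 2287$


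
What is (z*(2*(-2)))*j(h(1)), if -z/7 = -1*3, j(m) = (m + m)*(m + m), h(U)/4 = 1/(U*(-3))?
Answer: -1792/3 ≈ -597.33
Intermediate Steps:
h(U) = -4/(3*U) (h(U) = 4/((U*(-3))) = 4/((-3*U)) = 4*(-1/(3*U)) = -4/(3*U))
j(m) = 4*m² (j(m) = (2*m)*(2*m) = 4*m²)
z = 21 (z = -(-7)*3 = -7*(-3) = 21)
(z*(2*(-2)))*j(h(1)) = (21*(2*(-2)))*(4*(-4/3/1)²) = (21*(-4))*(4*(-4/3*1)²) = -336*(-4/3)² = -336*16/9 = -84*64/9 = -1792/3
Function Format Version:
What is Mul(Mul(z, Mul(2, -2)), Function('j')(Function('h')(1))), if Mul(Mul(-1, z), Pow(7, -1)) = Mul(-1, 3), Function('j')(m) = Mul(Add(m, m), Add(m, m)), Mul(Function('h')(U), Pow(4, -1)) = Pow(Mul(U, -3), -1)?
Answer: Rational(-1792, 3) ≈ -597.33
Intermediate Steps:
Function('h')(U) = Mul(Rational(-4, 3), Pow(U, -1)) (Function('h')(U) = Mul(4, Pow(Mul(U, -3), -1)) = Mul(4, Pow(Mul(-3, U), -1)) = Mul(4, Mul(Rational(-1, 3), Pow(U, -1))) = Mul(Rational(-4, 3), Pow(U, -1)))
Function('j')(m) = Mul(4, Pow(m, 2)) (Function('j')(m) = Mul(Mul(2, m), Mul(2, m)) = Mul(4, Pow(m, 2)))
z = 21 (z = Mul(-7, Mul(-1, 3)) = Mul(-7, -3) = 21)
Mul(Mul(z, Mul(2, -2)), Function('j')(Function('h')(1))) = Mul(Mul(21, Mul(2, -2)), Mul(4, Pow(Mul(Rational(-4, 3), Pow(1, -1)), 2))) = Mul(Mul(21, -4), Mul(4, Pow(Mul(Rational(-4, 3), 1), 2))) = Mul(-84, Mul(4, Pow(Rational(-4, 3), 2))) = Mul(-84, Mul(4, Rational(16, 9))) = Mul(-84, Rational(64, 9)) = Rational(-1792, 3)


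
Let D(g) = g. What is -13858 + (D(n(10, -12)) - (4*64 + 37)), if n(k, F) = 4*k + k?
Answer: -14101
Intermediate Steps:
n(k, F) = 5*k
-13858 + (D(n(10, -12)) - (4*64 + 37)) = -13858 + (5*10 - (4*64 + 37)) = -13858 + (50 - (256 + 37)) = -13858 + (50 - 1*293) = -13858 + (50 - 293) = -13858 - 243 = -14101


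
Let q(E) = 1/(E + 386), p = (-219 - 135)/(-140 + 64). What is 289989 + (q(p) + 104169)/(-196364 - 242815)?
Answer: 1890614291826352/6519612255 ≈ 2.8999e+5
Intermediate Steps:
p = 177/38 (p = -354/(-76) = -354*(-1/76) = 177/38 ≈ 4.6579)
q(E) = 1/(386 + E)
289989 + (q(p) + 104169)/(-196364 - 242815) = 289989 + (1/(386 + 177/38) + 104169)/(-196364 - 242815) = 289989 + (1/(14845/38) + 104169)/(-439179) = 289989 + (38/14845 + 104169)*(-1/439179) = 289989 + (1546388843/14845)*(-1/439179) = 289989 - 1546388843/6519612255 = 1890614291826352/6519612255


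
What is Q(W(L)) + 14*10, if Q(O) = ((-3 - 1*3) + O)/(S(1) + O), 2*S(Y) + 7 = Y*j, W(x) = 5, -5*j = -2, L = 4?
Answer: 2370/17 ≈ 139.41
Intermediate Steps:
j = ⅖ (j = -⅕*(-2) = ⅖ ≈ 0.40000)
S(Y) = -7/2 + Y/5 (S(Y) = -7/2 + (Y*(⅖))/2 = -7/2 + (2*Y/5)/2 = -7/2 + Y/5)
Q(O) = (-6 + O)/(-33/10 + O) (Q(O) = ((-3 - 1*3) + O)/((-7/2 + (⅕)*1) + O) = ((-3 - 3) + O)/((-7/2 + ⅕) + O) = (-6 + O)/(-33/10 + O))
Q(W(L)) + 14*10 = 10*(-6 + 5)/(-33 + 10*5) + 14*10 = 10*(-1)/(-33 + 50) + 140 = 10*(-1)/17 + 140 = 10*(1/17)*(-1) + 140 = -10/17 + 140 = 2370/17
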